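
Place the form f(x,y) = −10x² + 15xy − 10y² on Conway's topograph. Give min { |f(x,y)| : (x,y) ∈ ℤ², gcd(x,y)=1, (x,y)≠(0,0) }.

translate: b→5 (≡-15 mod 20), so (10,-15,10)→(10,5,5)
flip: (10,5,5)→(5,-5,10)
translate: b→5 (≡-5 mod 10), so (5,-5,10)→(5,5,10)
reduced (well bottom): (5,5,10) with a≤c, −a<b≤a
well minimum |f| = |-5| = 5 (negative-definite)

5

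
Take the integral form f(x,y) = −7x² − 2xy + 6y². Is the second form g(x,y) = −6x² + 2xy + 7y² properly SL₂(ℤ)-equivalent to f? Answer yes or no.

D₁ = 172, D₂ = 172
river cycle of f (length 10): (6, 2, -7), (-7, 12, 1), (1, 12, -7), (-7, 2, 6), (6, 10, -3), (-3, 8, 9), (9, 10, -2), (-2, 10, 9), (9, 8, -3), (-3, 10, 6)
river cycle of g (length 10): (7, 12, -1), (-1, 12, 7), (7, 2, -6), (-6, 10, 3), (3, 8, -9), (-9, 10, 2), (2, 10, -9), (-9, 8, 3), (3, 10, -6), (-6, 2, 7)
cycles differ ⇒ inequivalent

no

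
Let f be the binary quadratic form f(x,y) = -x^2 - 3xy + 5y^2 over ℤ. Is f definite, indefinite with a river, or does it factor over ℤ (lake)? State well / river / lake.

D = b²−4ac = (-3)² − 4·(-1)·5 = 29
D > 0 non-square ⇒ indefinite ⇒ periodic river

river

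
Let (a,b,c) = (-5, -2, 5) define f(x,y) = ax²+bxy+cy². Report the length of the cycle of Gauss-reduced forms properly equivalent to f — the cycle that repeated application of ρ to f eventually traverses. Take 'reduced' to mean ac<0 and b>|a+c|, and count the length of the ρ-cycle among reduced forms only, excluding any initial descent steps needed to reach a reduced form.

D = 104, ⌊√D⌋ = 10
descent: ρ → (5,2,-5)  [lands on river]
river: ρ → (-5,8,2)
river: ρ → (2,8,-5)
river: ρ → (-5,2,5)
river: ρ → (5,8,-2)
river: ρ → (-2,8,5)
ρ-cycle length = 6 (tail of 1 descent step not counted)

6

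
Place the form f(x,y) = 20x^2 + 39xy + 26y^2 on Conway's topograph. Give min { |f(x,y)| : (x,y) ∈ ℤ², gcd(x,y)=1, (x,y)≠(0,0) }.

translate: b→-1 (≡39 mod 40), so (20,39,26)→(20,-1,7)
flip: (20,-1,7)→(7,1,20)
reduced (well bottom): (7,1,20) with a≤c, −a<b≤a
well minimum = a = 7

7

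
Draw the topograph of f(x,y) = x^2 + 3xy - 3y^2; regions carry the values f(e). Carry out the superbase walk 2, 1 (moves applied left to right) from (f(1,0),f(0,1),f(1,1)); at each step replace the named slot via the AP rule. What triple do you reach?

start (1,-3,1) = (f(1,0),f(0,1),f(1,1))
replace slot 2: 2·(1+1) − (-3) = 7 → (1,7,1)
replace slot 1: 2·(7+1) − 1 = 15 → (15,7,1)

15,7,1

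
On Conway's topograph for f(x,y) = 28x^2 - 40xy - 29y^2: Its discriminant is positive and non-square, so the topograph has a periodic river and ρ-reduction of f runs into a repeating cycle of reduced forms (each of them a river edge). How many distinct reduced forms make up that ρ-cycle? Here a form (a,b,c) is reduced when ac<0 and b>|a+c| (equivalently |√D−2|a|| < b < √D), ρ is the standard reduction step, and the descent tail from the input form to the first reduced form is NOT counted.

D = 4848, ⌊√D⌋ = 69
descent: ρ → (-29,40,28)  [lands on river]
river: ρ → (28,16,-41)
river: ρ → (-41,66,3)
river: ρ → (3,66,-41)
river: ρ → (-41,16,28)
river: ρ → (28,40,-29)
river: ρ → (-29,18,39)
river: ρ → (39,60,-8)
river: ρ → (-8,68,7)
river: ρ → (7,58,-53)
river: ρ → (-53,48,12)
river: ρ → (12,48,-53)
river: ρ → (-53,58,7)
river: ρ → (7,68,-8)
river: ρ → (-8,60,39)
river: ρ → (39,18,-29)
ρ-cycle length = 16 (tail of 1 descent step not counted)

16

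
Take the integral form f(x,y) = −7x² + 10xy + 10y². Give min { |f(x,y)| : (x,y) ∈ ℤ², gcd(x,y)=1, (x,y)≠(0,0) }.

river: ρ → (10,10,-7)
river: ρ → (-7,18,2)
river: ρ → (2,18,-7)
river: ρ → (-7,10,10)
closes: descent 0, river 4
min |a| on river = 2

2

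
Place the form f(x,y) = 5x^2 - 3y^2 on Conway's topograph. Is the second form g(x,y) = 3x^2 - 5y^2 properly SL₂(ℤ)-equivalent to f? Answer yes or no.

D₁ = 60, D₂ = 60
river cycle of f (length 2): (-3, 6, 2), (2, 6, -3)
river cycle of g (length 2): (3, 6, -2), (-2, 6, 3)
cycles differ ⇒ inequivalent

no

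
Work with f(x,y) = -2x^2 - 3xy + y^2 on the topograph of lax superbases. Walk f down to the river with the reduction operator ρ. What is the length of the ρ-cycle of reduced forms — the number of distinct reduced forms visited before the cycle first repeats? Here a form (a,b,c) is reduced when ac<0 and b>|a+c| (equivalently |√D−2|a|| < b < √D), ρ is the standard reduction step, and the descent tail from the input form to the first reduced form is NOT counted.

D = 17, ⌊√D⌋ = 4
descent: ρ → (1,3,-2)  [lands on river]
river: ρ → (-2,1,2)
river: ρ → (2,3,-1)
river: ρ → (-1,3,2)
river: ρ → (2,1,-2)
river: ρ → (-2,3,1)
ρ-cycle length = 6 (tail of 1 descent step not counted)

6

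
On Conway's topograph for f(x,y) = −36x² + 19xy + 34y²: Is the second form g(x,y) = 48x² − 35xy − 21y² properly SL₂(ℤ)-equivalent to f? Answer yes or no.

D₁ = 5257, D₂ = 5257
river cycle of f (length 74): (34, 49, -21), (-21, 35, 48), (48, 61, -8), (-8, 67, 24), (24, 29, -46), (-46, 63, 7), (7, 63, -46), (-46, 29, 24), (24, 67, -8), (-8, 61, 48), … (64 more)
river cycle of g (length 74): (-21, 35, 48), (48, 61, -8), (-8, 67, 24), (24, 29, -46), (-46, 63, 7), (7, 63, -46), (-46, 29, 24), (24, 67, -8), (-8, 61, 48), (48, 35, -21), … (64 more)
cycles coincide ⇒ equivalent

yes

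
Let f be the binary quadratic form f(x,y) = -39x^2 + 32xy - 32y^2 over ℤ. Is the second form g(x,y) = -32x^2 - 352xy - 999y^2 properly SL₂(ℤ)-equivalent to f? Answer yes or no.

D₁ = -3968, D₂ = -3968
f is negative-definite; reduce −f:
−f: flip: (39,-32,32)→(32,32,39)
−f: reduced (well bottom): (32,32,39) with a≤c, −a<b≤a
flip sign back: reduced form of f is (-32,-32,-39)
g is negative-definite; reduce −g:
−g: translate: b→32 (≡352 mod 64), so (32,352,999)→(32,32,39)
−g: reduced (well bottom): (32,32,39) with a≤c, −a<b≤a
flip sign back: reduced form of g is (-32,-32,-39)
reduced forms (-32, -32, -39) vs (-32, -32, -39) ⇒ equivalent

yes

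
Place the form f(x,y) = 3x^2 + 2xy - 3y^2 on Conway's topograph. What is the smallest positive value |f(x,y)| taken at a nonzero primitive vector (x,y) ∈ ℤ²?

river: ρ → (-3,4,2)
river: ρ → (2,4,-3)
river: ρ → (-3,2,3)
river: ρ → (3,4,-2)
river: ρ → (-2,4,3)
river: ρ → (3,2,-3)
closes: descent 0, river 6
min |a| on river = 2

2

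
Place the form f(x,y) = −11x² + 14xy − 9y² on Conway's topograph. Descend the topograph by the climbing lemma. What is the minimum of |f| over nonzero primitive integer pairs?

translate: b→8 (≡-14 mod 22), so (11,-14,9)→(11,8,6)
flip: (11,8,6)→(6,-8,11)
translate: b→4 (≡-8 mod 12), so (6,-8,11)→(6,4,9)
reduced (well bottom): (6,4,9) with a≤c, −a<b≤a
well minimum |f| = |-6| = 6 (negative-definite)

6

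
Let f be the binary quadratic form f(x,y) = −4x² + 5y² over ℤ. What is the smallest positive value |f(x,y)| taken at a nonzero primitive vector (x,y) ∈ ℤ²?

descent: ρ → (5,0,-4)
descent: ρ → (-4,8,1)  [lands on river]
river: ρ → (1,8,-4)
closes: descent 2, river 2
min |a| on river = 1

1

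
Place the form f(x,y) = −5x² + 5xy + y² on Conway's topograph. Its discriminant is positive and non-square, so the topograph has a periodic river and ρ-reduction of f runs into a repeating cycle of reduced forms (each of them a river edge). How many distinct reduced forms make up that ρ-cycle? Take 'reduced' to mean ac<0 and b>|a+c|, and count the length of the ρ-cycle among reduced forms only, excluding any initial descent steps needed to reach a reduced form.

D = 45, ⌊√D⌋ = 6
river: ρ → (1,5,-5)
river: ρ → (-5,5,1)
ρ-cycle length = 2 (tail of 0 descent steps not counted)

2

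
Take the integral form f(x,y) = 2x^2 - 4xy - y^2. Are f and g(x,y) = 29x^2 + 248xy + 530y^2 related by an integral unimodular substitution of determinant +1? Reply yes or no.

D₁ = 24, D₂ = 24
river cycle of f (length 2): (-1, 4, 2), (2, 4, -1)
river cycle of g (length 2): (2, 4, -1), (-1, 4, 2)
cycles coincide ⇒ equivalent

yes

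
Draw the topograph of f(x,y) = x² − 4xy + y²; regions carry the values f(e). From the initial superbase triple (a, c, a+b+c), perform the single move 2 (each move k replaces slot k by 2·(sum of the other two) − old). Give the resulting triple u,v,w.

start (1,1,-2) = (f(1,0),f(0,1),f(1,1))
replace slot 2: 2·(1+(-2)) − 1 = -3 → (1,-3,-2)

1,-3,-2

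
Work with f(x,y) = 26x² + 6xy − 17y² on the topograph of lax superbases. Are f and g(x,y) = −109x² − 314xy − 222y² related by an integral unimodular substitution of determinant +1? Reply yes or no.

D₁ = 1804, D₂ = 1804
river cycle of f (length 18): (-17, 28, 15), (15, 32, -13), (-13, 20, 27), (27, 34, -6), (-6, 38, 15), (15, 22, -22), (-22, 22, 15), (15, 38, -6), (-6, 34, 27), (27, 20, -13), … (8 more)
river cycle of g (length 18): (-17, 28, 15), (15, 32, -13), (-13, 20, 27), (27, 34, -6), (-6, 38, 15), (15, 22, -22), (-22, 22, 15), (15, 38, -6), (-6, 34, 27), (27, 20, -13), … (8 more)
cycles coincide ⇒ equivalent

yes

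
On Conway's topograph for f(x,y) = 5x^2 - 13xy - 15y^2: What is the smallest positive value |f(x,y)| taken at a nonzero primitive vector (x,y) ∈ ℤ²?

descent: ρ → (-15,13,5)  [lands on river]
river: ρ → (5,17,-9)
river: ρ → (-9,19,3)
river: ρ → (3,17,-15)
closes: descent 1, river 4
min |a| on river = 3

3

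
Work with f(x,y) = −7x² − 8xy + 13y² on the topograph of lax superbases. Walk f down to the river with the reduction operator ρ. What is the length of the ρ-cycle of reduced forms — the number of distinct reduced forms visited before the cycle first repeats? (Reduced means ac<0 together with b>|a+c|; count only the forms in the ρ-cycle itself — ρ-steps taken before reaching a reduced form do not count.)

D = 428, ⌊√D⌋ = 20
descent: ρ → (13,8,-7)  [lands on river]
river: ρ → (-7,20,1)
river: ρ → (1,20,-7)
river: ρ → (-7,8,13)
river: ρ → (13,18,-2)
river: ρ → (-2,18,13)
ρ-cycle length = 6 (tail of 1 descent step not counted)

6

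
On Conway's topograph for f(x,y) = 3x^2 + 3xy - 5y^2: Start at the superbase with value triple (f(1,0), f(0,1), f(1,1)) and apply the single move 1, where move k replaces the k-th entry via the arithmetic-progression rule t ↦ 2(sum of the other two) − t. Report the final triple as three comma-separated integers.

start (3,-5,1) = (f(1,0),f(0,1),f(1,1))
replace slot 1: 2·((-5)+1) − 3 = -11 → (-11,-5,1)

-11,-5,1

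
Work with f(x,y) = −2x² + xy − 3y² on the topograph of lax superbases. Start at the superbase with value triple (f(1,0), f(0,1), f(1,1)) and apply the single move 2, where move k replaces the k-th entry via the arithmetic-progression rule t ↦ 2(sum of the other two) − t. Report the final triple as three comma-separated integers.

start (-2,-3,-4) = (f(1,0),f(0,1),f(1,1))
replace slot 2: 2·((-2)+(-4)) − (-3) = -9 → (-2,-9,-4)

-2,-9,-4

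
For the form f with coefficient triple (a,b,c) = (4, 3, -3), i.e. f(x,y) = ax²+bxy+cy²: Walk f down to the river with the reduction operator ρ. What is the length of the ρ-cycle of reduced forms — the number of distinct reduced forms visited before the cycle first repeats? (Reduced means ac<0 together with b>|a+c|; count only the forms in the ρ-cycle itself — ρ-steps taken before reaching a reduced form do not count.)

D = 57, ⌊√D⌋ = 7
river: ρ → (-3,3,4)
river: ρ → (4,5,-2)
river: ρ → (-2,7,1)
river: ρ → (1,7,-2)
river: ρ → (-2,5,4)
river: ρ → (4,3,-3)
ρ-cycle length = 6 (tail of 0 descent steps not counted)

6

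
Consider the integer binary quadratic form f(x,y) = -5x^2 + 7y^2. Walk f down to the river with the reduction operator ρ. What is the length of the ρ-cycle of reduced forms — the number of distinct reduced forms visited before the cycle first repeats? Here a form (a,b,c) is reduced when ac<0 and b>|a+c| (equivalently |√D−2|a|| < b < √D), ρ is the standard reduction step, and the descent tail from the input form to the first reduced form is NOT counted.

D = 140, ⌊√D⌋ = 11
descent: ρ → (7,0,-5)
descent: ρ → (-5,10,2)  [lands on river]
river: ρ → (2,10,-5)
ρ-cycle length = 2 (tail of 2 descent steps not counted)

2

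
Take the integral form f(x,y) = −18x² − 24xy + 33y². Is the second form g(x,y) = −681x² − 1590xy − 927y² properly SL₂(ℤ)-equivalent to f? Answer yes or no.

D₁ = 2952, D₂ = 2952
river cycle of f (length 6): (33, 24, -18), (-18, 48, 9), (9, 42, -33), (-33, 24, 18), (18, 48, -9), (-9, 42, 33)
river cycle of g (length 6): (-18, 48, 9), (9, 42, -33), (-33, 24, 18), (18, 48, -9), (-9, 42, 33), (33, 24, -18)
cycles coincide ⇒ equivalent

yes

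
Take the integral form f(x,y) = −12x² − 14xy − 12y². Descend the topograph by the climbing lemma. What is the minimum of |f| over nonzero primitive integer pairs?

translate: b→-10 (≡14 mod 24), so (12,14,12)→(12,-10,10)
flip: (12,-10,10)→(10,10,12)
reduced (well bottom): (10,10,12) with a≤c, −a<b≤a
well minimum |f| = |-10| = 10 (negative-definite)

10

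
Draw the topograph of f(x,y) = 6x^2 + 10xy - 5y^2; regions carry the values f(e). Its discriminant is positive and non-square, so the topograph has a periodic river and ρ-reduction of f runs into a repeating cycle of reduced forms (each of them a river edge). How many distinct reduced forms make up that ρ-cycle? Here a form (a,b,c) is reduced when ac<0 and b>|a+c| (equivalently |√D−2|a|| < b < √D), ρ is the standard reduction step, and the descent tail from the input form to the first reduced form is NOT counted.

D = 220, ⌊√D⌋ = 14
river: ρ → (-5,10,6)
river: ρ → (6,14,-1)
river: ρ → (-1,14,6)
river: ρ → (6,10,-5)
ρ-cycle length = 4 (tail of 0 descent steps not counted)

4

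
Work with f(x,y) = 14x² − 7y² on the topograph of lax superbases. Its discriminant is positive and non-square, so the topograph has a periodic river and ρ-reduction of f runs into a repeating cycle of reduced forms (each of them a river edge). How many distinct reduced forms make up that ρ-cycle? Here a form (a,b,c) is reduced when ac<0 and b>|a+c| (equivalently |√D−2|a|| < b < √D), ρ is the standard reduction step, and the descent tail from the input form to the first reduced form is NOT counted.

D = 392, ⌊√D⌋ = 19
descent: ρ → (-7,14,7)  [lands on river]
river: ρ → (7,14,-7)
ρ-cycle length = 2 (tail of 1 descent step not counted)

2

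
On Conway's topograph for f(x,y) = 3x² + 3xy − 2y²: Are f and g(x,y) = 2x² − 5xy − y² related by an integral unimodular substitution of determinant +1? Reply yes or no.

D₁ = 33, D₂ = 33
river cycle of f (length 4): (-2, 5, 1), (1, 5, -2), (-2, 3, 3), (3, 3, -2)
river cycle of g (length 4): (-1, 5, 2), (2, 3, -3), (-3, 3, 2), (2, 5, -1)
cycles differ ⇒ inequivalent

no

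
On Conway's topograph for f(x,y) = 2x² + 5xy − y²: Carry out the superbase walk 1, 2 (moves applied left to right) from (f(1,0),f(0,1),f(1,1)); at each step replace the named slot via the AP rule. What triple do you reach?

start (2,-1,6) = (f(1,0),f(0,1),f(1,1))
replace slot 1: 2·((-1)+6) − 2 = 8 → (8,-1,6)
replace slot 2: 2·(8+6) − (-1) = 29 → (8,29,6)

8,29,6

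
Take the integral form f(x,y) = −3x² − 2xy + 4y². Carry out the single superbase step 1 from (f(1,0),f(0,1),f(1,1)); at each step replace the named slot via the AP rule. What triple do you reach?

start (-3,4,-1) = (f(1,0),f(0,1),f(1,1))
replace slot 1: 2·(4+(-1)) − (-3) = 9 → (9,4,-1)

9,4,-1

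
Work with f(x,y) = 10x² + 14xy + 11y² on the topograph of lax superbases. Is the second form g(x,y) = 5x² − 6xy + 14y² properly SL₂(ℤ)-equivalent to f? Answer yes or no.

D₁ = -244, D₂ = -244
f: translate: b→-6 (≡14 mod 20), so (10,14,11)→(10,-6,7)
f: flip: (10,-6,7)→(7,6,10)
f: reduced (well bottom): (7,6,10) with a≤c, −a<b≤a
g: translate: b→4 (≡-6 mod 10), so (5,-6,14)→(5,4,13)
g: reduced (well bottom): (5,4,13) with a≤c, −a<b≤a
reduced forms (7, 6, 10) vs (5, 4, 13) ⇒ inequivalent

no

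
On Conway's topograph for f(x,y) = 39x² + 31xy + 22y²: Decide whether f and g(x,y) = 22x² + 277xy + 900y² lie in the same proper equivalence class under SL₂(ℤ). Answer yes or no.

D₁ = -2471, D₂ = -2471
f: flip: (39,31,22)→(22,-31,39)
f: translate: b→13 (≡-31 mod 44), so (22,-31,39)→(22,13,30)
f: reduced (well bottom): (22,13,30) with a≤c, −a<b≤a
g: translate: b→13 (≡277 mod 44), so (22,277,900)→(22,13,30)
g: reduced (well bottom): (22,13,30) with a≤c, −a<b≤a
reduced forms (22, 13, 30) vs (22, 13, 30) ⇒ equivalent

yes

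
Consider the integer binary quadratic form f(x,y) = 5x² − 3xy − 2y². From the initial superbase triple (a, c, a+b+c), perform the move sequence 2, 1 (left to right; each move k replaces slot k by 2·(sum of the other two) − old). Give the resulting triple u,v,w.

start (5,-2,0) = (f(1,0),f(0,1),f(1,1))
replace slot 2: 2·(5+0) − (-2) = 12 → (5,12,0)
replace slot 1: 2·(12+0) − 5 = 19 → (19,12,0)

19,12,0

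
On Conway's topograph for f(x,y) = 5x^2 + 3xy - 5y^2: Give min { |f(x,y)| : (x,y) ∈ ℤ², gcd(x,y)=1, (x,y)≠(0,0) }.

river: ρ → (-5,7,3)
river: ρ → (3,5,-7)
river: ρ → (-7,9,1)
river: ρ → (1,9,-7)
river: ρ → (-7,5,3)
river: ρ → (3,7,-5)
river: ρ → (-5,3,5)
river: ρ → (5,7,-3)
river: ρ → (-3,5,7)
river: ρ → (7,9,-1)
river: ρ → (-1,9,7)
river: ρ → (7,5,-3)
river: ρ → (-3,7,5)
river: ρ → (5,3,-5)
closes: descent 0, river 14
min |a| on river = 1

1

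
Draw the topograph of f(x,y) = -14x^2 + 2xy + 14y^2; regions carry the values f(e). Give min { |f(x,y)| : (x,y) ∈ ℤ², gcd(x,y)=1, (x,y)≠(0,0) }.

river: ρ → (14,26,-2)
river: ρ → (-2,26,14)
river: ρ → (14,2,-14)
river: ρ → (-14,26,2)
river: ρ → (2,26,-14)
river: ρ → (-14,2,14)
closes: descent 0, river 6
min |a| on river = 2

2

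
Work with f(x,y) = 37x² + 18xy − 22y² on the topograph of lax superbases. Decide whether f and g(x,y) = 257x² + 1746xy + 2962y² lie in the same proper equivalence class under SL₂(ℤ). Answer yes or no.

D₁ = 3580, D₂ = 3580
river cycle of f (length 6): (-22, 26, 33), (33, 40, -15), (-15, 50, 18), (18, 58, -3), (-3, 56, 37), (37, 18, -22)
river cycle of g (length 6): (37, 18, -22), (-22, 26, 33), (33, 40, -15), (-15, 50, 18), (18, 58, -3), (-3, 56, 37)
cycles coincide ⇒ equivalent

yes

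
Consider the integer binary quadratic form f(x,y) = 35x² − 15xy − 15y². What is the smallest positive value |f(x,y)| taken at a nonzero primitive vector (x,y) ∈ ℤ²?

descent: ρ → (-15,45,5)  [lands on river]
river: ρ → (5,45,-15)
closes: descent 1, river 2
min |a| on river = 5

5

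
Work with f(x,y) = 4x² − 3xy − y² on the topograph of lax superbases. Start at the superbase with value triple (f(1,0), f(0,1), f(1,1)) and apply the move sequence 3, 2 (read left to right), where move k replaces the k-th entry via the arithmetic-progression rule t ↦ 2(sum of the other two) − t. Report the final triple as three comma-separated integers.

start (4,-1,0) = (f(1,0),f(0,1),f(1,1))
replace slot 3: 2·(4+(-1)) − 0 = 6 → (4,-1,6)
replace slot 2: 2·(4+6) − (-1) = 21 → (4,21,6)

4,21,6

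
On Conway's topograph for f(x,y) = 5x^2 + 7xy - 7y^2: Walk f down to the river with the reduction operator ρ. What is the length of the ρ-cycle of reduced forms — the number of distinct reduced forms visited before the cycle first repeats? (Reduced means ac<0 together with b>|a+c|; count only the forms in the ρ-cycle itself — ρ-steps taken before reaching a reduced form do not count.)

D = 189, ⌊√D⌋ = 13
river: ρ → (-7,7,5)
river: ρ → (5,13,-1)
river: ρ → (-1,13,5)
river: ρ → (5,7,-7)
ρ-cycle length = 4 (tail of 0 descent steps not counted)

4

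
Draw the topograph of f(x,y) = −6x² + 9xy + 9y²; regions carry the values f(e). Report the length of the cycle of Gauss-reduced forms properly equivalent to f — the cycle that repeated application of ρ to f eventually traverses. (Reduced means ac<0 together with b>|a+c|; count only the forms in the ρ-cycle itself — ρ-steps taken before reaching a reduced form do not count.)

D = 297, ⌊√D⌋ = 17
river: ρ → (9,9,-6)
river: ρ → (-6,15,3)
river: ρ → (3,15,-6)
river: ρ → (-6,9,9)
ρ-cycle length = 4 (tail of 0 descent steps not counted)

4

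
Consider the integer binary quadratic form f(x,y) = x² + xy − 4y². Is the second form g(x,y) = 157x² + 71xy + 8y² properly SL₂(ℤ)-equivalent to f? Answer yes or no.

D₁ = 17, D₂ = 17
river cycle of f (length 6): (1, 3, -2), (-2, 1, 2), (2, 3, -1), (-1, 3, 2), (2, 1, -2), (-2, 3, 1)
river cycle of g (length 6): (1, 3, -2), (-2, 1, 2), (2, 3, -1), (-1, 3, 2), (2, 1, -2), (-2, 3, 1)
cycles coincide ⇒ equivalent

yes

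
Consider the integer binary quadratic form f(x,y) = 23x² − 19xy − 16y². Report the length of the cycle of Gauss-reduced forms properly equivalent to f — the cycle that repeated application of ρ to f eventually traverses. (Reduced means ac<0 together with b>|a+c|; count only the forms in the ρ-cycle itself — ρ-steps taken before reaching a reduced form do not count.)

D = 1833, ⌊√D⌋ = 42
descent: ρ → (-16,19,23)  [lands on river]
river: ρ → (23,27,-12)
river: ρ → (-12,21,29)
river: ρ → (29,37,-4)
river: ρ → (-4,35,38)
river: ρ → (38,41,-1)
river: ρ → (-1,41,38)
river: ρ → (38,35,-4)
river: ρ → (-4,37,29)
river: ρ → (29,21,-12)
river: ρ → (-12,27,23)
river: ρ → (23,19,-16)
river: ρ → (-16,13,26)
river: ρ → (26,39,-3)
river: ρ → (-3,39,26)
river: ρ → (26,13,-16)
ρ-cycle length = 16 (tail of 1 descent step not counted)

16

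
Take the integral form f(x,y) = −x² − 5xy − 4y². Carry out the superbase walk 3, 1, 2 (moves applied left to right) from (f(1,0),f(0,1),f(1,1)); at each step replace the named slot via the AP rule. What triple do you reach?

start (-1,-4,-10) = (f(1,0),f(0,1),f(1,1))
replace slot 3: 2·((-1)+(-4)) − (-10) = 0 → (-1,-4,0)
replace slot 1: 2·((-4)+0) − (-1) = -7 → (-7,-4,0)
replace slot 2: 2·((-7)+0) − (-4) = -10 → (-7,-10,0)

-7,-10,0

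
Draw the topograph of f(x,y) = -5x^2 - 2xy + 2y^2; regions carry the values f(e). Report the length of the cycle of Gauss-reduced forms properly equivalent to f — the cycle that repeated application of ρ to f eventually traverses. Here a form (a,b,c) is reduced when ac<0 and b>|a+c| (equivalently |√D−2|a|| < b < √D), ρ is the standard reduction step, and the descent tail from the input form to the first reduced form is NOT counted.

D = 44, ⌊√D⌋ = 6
descent: ρ → (2,6,-1)  [lands on river]
river: ρ → (-1,6,2)
ρ-cycle length = 2 (tail of 1 descent step not counted)

2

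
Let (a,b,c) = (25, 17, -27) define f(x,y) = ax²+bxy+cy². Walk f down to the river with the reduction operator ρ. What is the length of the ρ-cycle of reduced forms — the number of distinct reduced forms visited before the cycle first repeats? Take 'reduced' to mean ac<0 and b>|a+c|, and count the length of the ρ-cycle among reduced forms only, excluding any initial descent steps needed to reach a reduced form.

D = 2989, ⌊√D⌋ = 54
river: ρ → (-27,37,15)
river: ρ → (15,53,-3)
river: ρ → (-3,49,49)
river: ρ → (49,49,-3)
river: ρ → (-3,53,15)
river: ρ → (15,37,-27)
river: ρ → (-27,17,25)
river: ρ → (25,33,-19)
river: ρ → (-19,43,15)
river: ρ → (15,47,-13)
river: ρ → (-13,31,39)
river: ρ → (39,47,-5)
river: ρ → (-5,53,9)
river: ρ → (9,37,-45)
river: ρ → (-45,53,1)
river: ρ → (1,53,-45)
river: ρ → (-45,37,9)
river: ρ → (9,53,-5)
river: ρ → (-5,47,39)
river: ρ → (39,31,-13)
river: ρ → (-13,47,15)
river: ρ → (15,43,-19)
river: ρ → (-19,33,25)
river: ρ → (25,17,-27)
ρ-cycle length = 24 (tail of 0 descent steps not counted)

24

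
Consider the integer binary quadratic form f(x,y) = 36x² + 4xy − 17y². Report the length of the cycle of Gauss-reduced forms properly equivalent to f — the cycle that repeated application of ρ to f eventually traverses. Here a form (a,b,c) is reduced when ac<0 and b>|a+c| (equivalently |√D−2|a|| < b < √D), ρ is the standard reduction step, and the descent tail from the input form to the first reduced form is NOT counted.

D = 2464, ⌊√D⌋ = 49
descent: ρ → (-17,30,23)  [lands on river]
river: ρ → (23,16,-24)
river: ρ → (-24,32,15)
river: ρ → (15,28,-28)
river: ρ → (-28,28,15)
river: ρ → (15,32,-24)
river: ρ → (-24,16,23)
river: ρ → (23,30,-17)
river: ρ → (-17,38,15)
river: ρ → (15,22,-33)
river: ρ → (-33,44,4)
river: ρ → (4,44,-33)
river: ρ → (-33,22,15)
river: ρ → (15,38,-17)
ρ-cycle length = 14 (tail of 1 descent step not counted)

14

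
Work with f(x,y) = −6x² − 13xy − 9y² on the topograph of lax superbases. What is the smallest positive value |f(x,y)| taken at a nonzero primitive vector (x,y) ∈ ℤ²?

translate: b→1 (≡13 mod 12), so (6,13,9)→(6,1,2)
flip: (6,1,2)→(2,-1,6)
reduced (well bottom): (2,-1,6) with a≤c, −a<b≤a
well minimum |f| = |-2| = 2 (negative-definite)

2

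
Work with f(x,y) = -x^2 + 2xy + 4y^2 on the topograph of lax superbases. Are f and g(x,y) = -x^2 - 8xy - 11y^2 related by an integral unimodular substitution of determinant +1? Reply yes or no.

D₁ = 20, D₂ = 20
river cycle of f (length 2): (-1, 4, 1), (1, 4, -1)
river cycle of g (length 2): (-1, 4, 1), (1, 4, -1)
cycles coincide ⇒ equivalent

yes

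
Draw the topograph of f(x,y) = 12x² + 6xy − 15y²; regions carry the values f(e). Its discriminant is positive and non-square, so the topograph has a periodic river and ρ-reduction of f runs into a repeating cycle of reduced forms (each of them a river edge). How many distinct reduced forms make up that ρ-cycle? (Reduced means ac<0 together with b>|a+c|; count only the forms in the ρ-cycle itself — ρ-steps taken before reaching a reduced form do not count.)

D = 756, ⌊√D⌋ = 27
river: ρ → (-15,24,3)
river: ρ → (3,24,-15)
river: ρ → (-15,6,12)
river: ρ → (12,18,-9)
river: ρ → (-9,18,12)
river: ρ → (12,6,-15)
ρ-cycle length = 6 (tail of 0 descent steps not counted)

6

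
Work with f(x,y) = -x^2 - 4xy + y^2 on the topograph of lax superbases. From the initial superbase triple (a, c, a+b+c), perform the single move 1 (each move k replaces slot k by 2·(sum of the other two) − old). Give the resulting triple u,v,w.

start (-1,1,-4) = (f(1,0),f(0,1),f(1,1))
replace slot 1: 2·(1+(-4)) − (-1) = -5 → (-5,1,-4)

-5,1,-4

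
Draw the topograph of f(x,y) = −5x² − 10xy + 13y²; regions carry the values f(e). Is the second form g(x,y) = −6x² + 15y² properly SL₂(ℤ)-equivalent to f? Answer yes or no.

D₁ = 360, D₂ = 360
river cycle of f (length 4): (13, 10, -5), (-5, 10, 13), (13, 16, -2), (-2, 16, 13)
river cycle of g (length 6): (-6, 12, 9), (9, 6, -9), (-9, 12, 6), (6, 12, -9), (-9, 6, 9), (9, 12, -6)
cycles differ ⇒ inequivalent

no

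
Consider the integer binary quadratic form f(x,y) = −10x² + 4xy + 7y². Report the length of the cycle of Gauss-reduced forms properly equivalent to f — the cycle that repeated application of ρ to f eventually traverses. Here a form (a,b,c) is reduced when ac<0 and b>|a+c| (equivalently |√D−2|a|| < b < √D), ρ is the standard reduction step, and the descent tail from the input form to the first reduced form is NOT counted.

D = 296, ⌊√D⌋ = 17
river: ρ → (7,10,-7)
river: ρ → (-7,4,10)
river: ρ → (10,16,-1)
river: ρ → (-1,16,10)
river: ρ → (10,4,-7)
river: ρ → (-7,10,7)
river: ρ → (7,4,-10)
river: ρ → (-10,16,1)
river: ρ → (1,16,-10)
river: ρ → (-10,4,7)
ρ-cycle length = 10 (tail of 0 descent steps not counted)

10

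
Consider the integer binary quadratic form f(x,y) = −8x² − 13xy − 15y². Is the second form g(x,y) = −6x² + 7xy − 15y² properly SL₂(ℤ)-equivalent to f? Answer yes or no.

D₁ = -311, D₂ = -311
f is negative-definite; reduce −f:
−f: translate: b→-3 (≡13 mod 16), so (8,13,15)→(8,-3,10)
−f: reduced (well bottom): (8,-3,10) with a≤c, −a<b≤a
flip sign back: reduced form of f is (-8,3,-10)
g is negative-definite; reduce −g:
−g: translate: b→5 (≡-7 mod 12), so (6,-7,15)→(6,5,14)
−g: reduced (well bottom): (6,5,14) with a≤c, −a<b≤a
flip sign back: reduced form of g is (-6,-5,-14)
reduced forms (-8, 3, -10) vs (-6, -5, -14) ⇒ inequivalent

no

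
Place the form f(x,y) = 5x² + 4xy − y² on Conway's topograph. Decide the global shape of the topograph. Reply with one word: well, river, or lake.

D = b²−4ac = 4² − 4·5·(-1) = 36
D = 6² is a perfect square ⇒ form factors over ℤ ⇒ lakes

lake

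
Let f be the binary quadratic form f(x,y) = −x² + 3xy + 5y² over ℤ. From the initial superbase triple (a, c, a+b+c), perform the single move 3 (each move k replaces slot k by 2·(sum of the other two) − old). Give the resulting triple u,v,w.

start (-1,5,7) = (f(1,0),f(0,1),f(1,1))
replace slot 3: 2·((-1)+5) − 7 = 1 → (-1,5,1)

-1,5,1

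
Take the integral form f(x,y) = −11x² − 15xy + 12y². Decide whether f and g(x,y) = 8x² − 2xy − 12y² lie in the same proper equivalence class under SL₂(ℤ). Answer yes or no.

D₁ = 753, D₂ = 388
discriminants differ ⇒ not SL₂(ℤ)-equivalent

no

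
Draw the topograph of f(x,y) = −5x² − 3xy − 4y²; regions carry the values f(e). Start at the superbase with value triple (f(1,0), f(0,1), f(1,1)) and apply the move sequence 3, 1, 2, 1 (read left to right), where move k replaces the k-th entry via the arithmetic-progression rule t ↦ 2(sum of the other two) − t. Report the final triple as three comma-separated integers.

start (-5,-4,-12) = (f(1,0),f(0,1),f(1,1))
replace slot 3: 2·((-5)+(-4)) − (-12) = -6 → (-5,-4,-6)
replace slot 1: 2·((-4)+(-6)) − (-5) = -15 → (-15,-4,-6)
replace slot 2: 2·((-15)+(-6)) − (-4) = -38 → (-15,-38,-6)
replace slot 1: 2·((-38)+(-6)) − (-15) = -73 → (-73,-38,-6)

-73,-38,-6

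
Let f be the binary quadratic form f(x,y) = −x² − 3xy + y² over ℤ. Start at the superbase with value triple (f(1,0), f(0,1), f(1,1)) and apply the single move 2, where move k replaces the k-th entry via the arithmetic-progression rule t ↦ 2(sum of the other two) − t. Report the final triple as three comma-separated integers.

start (-1,1,-3) = (f(1,0),f(0,1),f(1,1))
replace slot 2: 2·((-1)+(-3)) − 1 = -9 → (-1,-9,-3)

-1,-9,-3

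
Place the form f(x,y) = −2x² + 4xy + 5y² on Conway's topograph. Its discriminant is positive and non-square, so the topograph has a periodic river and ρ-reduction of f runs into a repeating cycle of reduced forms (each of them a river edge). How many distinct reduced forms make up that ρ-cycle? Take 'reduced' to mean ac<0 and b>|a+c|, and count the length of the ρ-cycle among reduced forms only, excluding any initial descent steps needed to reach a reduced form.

D = 56, ⌊√D⌋ = 7
river: ρ → (5,6,-1)
river: ρ → (-1,6,5)
river: ρ → (5,4,-2)
river: ρ → (-2,4,5)
ρ-cycle length = 4 (tail of 0 descent steps not counted)

4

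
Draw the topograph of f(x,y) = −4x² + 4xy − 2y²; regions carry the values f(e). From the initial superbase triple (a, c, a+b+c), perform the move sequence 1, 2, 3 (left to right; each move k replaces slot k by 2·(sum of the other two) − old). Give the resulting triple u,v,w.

start (-4,-2,-2) = (f(1,0),f(0,1),f(1,1))
replace slot 1: 2·((-2)+(-2)) − (-4) = -4 → (-4,-2,-2)
replace slot 2: 2·((-4)+(-2)) − (-2) = -10 → (-4,-10,-2)
replace slot 3: 2·((-4)+(-10)) − (-2) = -26 → (-4,-10,-26)

-4,-10,-26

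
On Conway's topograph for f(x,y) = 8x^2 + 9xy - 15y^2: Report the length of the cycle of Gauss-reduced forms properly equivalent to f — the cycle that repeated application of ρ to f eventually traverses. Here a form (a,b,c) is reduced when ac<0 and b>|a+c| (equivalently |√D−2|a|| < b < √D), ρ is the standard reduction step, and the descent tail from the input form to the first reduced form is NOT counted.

D = 561, ⌊√D⌋ = 23
river: ρ → (-15,21,2)
river: ρ → (2,23,-4)
river: ρ → (-4,17,17)
river: ρ → (17,17,-4)
river: ρ → (-4,23,2)
river: ρ → (2,21,-15)
river: ρ → (-15,9,8)
river: ρ → (8,23,-1)
river: ρ → (-1,23,8)
river: ρ → (8,9,-15)
ρ-cycle length = 10 (tail of 0 descent steps not counted)

10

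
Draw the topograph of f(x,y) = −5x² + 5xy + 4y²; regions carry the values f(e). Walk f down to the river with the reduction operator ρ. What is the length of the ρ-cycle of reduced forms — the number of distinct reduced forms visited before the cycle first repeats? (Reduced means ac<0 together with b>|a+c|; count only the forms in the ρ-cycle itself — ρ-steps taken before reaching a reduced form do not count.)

D = 105, ⌊√D⌋ = 10
river: ρ → (4,3,-6)
river: ρ → (-6,9,1)
river: ρ → (1,9,-6)
river: ρ → (-6,3,4)
river: ρ → (4,5,-5)
river: ρ → (-5,5,4)
ρ-cycle length = 6 (tail of 0 descent steps not counted)

6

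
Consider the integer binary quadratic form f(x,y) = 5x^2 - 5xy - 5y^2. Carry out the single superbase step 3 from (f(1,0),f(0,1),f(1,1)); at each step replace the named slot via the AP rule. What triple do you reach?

start (5,-5,-5) = (f(1,0),f(0,1),f(1,1))
replace slot 3: 2·(5+(-5)) − (-5) = 5 → (5,-5,5)

5,-5,5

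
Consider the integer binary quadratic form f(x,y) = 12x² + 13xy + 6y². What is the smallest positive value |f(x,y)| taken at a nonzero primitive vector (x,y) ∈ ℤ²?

translate: b→-11 (≡13 mod 24), so (12,13,6)→(12,-11,5)
flip: (12,-11,5)→(5,11,12)
translate: b→1 (≡11 mod 10), so (5,11,12)→(5,1,6)
reduced (well bottom): (5,1,6) with a≤c, −a<b≤a
well minimum = a = 5

5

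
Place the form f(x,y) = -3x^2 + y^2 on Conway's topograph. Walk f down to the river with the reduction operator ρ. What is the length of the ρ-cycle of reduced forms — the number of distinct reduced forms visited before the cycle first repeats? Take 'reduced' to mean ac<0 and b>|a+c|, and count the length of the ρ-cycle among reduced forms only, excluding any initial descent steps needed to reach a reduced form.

D = 12, ⌊√D⌋ = 3
descent: ρ → (1,2,-2)  [lands on river]
river: ρ → (-2,2,1)
ρ-cycle length = 2 (tail of 1 descent step not counted)

2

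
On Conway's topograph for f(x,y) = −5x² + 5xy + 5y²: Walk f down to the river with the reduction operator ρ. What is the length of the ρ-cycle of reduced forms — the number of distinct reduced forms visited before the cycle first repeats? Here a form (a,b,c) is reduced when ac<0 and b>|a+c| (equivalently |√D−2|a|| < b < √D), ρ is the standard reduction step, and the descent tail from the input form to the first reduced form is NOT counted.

D = 125, ⌊√D⌋ = 11
river: ρ → (5,5,-5)
river: ρ → (-5,5,5)
ρ-cycle length = 2 (tail of 0 descent steps not counted)

2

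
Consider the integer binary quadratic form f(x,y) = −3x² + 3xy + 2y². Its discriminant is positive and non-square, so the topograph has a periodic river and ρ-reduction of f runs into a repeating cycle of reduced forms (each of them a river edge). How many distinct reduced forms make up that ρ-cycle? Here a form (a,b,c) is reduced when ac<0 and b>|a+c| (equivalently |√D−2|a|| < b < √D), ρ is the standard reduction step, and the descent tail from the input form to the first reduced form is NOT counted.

D = 33, ⌊√D⌋ = 5
river: ρ → (2,5,-1)
river: ρ → (-1,5,2)
river: ρ → (2,3,-3)
river: ρ → (-3,3,2)
ρ-cycle length = 4 (tail of 0 descent steps not counted)

4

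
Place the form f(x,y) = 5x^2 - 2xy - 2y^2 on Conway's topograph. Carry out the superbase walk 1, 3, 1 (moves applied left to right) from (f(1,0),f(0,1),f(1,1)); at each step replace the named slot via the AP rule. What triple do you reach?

start (5,-2,1) = (f(1,0),f(0,1),f(1,1))
replace slot 1: 2·((-2)+1) − 5 = -7 → (-7,-2,1)
replace slot 3: 2·((-7)+(-2)) − 1 = -19 → (-7,-2,-19)
replace slot 1: 2·((-2)+(-19)) − (-7) = -35 → (-35,-2,-19)

-35,-2,-19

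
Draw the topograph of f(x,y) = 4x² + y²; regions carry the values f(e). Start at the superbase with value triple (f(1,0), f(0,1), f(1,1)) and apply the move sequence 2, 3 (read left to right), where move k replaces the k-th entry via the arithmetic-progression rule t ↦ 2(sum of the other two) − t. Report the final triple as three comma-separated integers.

start (4,1,5) = (f(1,0),f(0,1),f(1,1))
replace slot 2: 2·(4+5) − 1 = 17 → (4,17,5)
replace slot 3: 2·(4+17) − 5 = 37 → (4,17,37)

4,17,37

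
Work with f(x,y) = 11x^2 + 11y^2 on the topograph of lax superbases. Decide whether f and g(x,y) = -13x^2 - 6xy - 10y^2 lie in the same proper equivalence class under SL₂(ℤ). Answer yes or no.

D₁ = -484, D₂ = -484
f: reduced (well bottom): (11,0,11) with a≤c, −a<b≤a
g is negative-definite; reduce −g:
−g: flip: (13,6,10)→(10,-6,13)
−g: reduced (well bottom): (10,-6,13) with a≤c, −a<b≤a
flip sign back: reduced form of g is (-10,6,-13)
reduced forms (11, 0, 11) vs (-10, 6, -13) ⇒ inequivalent

no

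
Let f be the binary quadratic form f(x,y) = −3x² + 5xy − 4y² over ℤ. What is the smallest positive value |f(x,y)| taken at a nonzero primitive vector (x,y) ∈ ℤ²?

translate: b→1 (≡-5 mod 6), so (3,-5,4)→(3,1,2)
flip: (3,1,2)→(2,-1,3)
reduced (well bottom): (2,-1,3) with a≤c, −a<b≤a
well minimum |f| = |-2| = 2 (negative-definite)

2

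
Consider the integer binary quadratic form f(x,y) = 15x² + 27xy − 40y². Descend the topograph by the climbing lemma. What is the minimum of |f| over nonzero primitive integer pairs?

river: ρ → (-40,53,2)
river: ρ → (2,55,-13)
river: ρ → (-13,49,14)
river: ρ → (14,35,-34)
river: ρ → (-34,33,15)
river: ρ → (15,27,-40)
closes: descent 0, river 6
min |a| on river = 2

2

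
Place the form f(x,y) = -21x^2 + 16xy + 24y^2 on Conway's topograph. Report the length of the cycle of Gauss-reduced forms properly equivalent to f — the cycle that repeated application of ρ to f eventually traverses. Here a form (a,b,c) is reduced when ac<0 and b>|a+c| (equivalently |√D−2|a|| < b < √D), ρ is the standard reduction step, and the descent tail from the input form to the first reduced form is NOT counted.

D = 2272, ⌊√D⌋ = 47
river: ρ → (24,32,-13)
river: ρ → (-13,46,3)
river: ρ → (3,44,-28)
river: ρ → (-28,12,19)
river: ρ → (19,26,-21)
river: ρ → (-21,16,24)
ρ-cycle length = 6 (tail of 0 descent steps not counted)

6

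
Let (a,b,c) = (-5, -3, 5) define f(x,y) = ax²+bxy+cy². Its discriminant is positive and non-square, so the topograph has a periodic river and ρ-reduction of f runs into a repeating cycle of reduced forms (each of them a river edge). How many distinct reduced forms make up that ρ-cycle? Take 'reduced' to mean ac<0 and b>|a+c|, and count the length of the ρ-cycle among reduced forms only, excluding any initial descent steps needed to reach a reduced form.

D = 109, ⌊√D⌋ = 10
descent: ρ → (5,3,-5)  [lands on river]
river: ρ → (-5,7,3)
river: ρ → (3,5,-7)
river: ρ → (-7,9,1)
river: ρ → (1,9,-7)
river: ρ → (-7,5,3)
river: ρ → (3,7,-5)
river: ρ → (-5,3,5)
river: ρ → (5,7,-3)
river: ρ → (-3,5,7)
river: ρ → (7,9,-1)
river: ρ → (-1,9,7)
river: ρ → (7,5,-3)
river: ρ → (-3,7,5)
ρ-cycle length = 14 (tail of 1 descent step not counted)

14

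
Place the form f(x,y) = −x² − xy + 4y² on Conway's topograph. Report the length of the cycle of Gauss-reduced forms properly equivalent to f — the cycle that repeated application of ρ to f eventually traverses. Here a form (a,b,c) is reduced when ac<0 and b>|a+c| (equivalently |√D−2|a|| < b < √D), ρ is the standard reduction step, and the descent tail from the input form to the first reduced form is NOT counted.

D = 17, ⌊√D⌋ = 4
descent: ρ → (4,1,-1)
descent: ρ → (-1,3,2)  [lands on river]
river: ρ → (2,1,-2)
river: ρ → (-2,3,1)
river: ρ → (1,3,-2)
river: ρ → (-2,1,2)
river: ρ → (2,3,-1)
ρ-cycle length = 6 (tail of 2 descent steps not counted)

6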